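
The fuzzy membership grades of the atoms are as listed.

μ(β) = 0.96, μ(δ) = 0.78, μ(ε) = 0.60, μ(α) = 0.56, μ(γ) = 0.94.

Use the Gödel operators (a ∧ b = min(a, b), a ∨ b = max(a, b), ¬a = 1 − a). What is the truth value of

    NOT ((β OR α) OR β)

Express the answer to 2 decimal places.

β OR α = max(a, b) on (0.96, 0.56) = 0.96
(β OR α) OR β = max(a, b) on (0.96, 0.96) = 0.96
NOT ((β OR α) OR β) = 1 − 0.96 = 0.04

0.04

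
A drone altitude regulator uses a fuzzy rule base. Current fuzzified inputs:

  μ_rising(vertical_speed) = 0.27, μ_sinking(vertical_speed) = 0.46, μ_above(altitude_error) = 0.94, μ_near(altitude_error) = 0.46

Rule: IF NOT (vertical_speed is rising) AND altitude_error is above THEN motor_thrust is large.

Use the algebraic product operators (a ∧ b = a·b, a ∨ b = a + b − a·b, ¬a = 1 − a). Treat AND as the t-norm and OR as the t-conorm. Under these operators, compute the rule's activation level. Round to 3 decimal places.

firing strength: ¬rising=1−0.27=0.73, above=0.94; AND[a·b] → w = 0.6862

0.686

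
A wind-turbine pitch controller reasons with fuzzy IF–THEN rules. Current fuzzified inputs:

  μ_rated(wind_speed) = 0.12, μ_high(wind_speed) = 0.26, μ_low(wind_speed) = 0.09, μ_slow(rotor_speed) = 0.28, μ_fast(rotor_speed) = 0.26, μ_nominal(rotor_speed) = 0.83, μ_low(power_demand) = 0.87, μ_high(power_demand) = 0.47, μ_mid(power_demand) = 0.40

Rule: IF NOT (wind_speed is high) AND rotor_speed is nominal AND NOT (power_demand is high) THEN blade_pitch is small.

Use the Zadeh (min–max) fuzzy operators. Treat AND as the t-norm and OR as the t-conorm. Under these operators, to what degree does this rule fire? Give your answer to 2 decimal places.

0.53

firing strength: ¬high=1−0.26=0.74, nominal=0.83, ¬high=1−0.47=0.53; AND[min(a, b)] → w = 0.53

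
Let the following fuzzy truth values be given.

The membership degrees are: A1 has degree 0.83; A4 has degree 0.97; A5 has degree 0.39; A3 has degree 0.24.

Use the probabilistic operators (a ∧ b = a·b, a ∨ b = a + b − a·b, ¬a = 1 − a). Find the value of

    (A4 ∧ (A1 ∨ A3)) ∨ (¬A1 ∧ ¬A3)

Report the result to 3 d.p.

0.865

A1 ∨ A3 = a + b − a·b on (0.8300, 0.2400) = 0.8708
A4 ∧ (A1 ∨ A3) = a·b on (0.9700, 0.8708) = 0.8447
¬A1 = 1 − 0.8300 = 0.1700
¬A3 = 1 − 0.2400 = 0.7600
¬A1 ∧ ¬A3 = a·b on (0.1700, 0.7600) = 0.1292
(A4 ∧ (A1 ∨ A3)) ∨ (¬A1 ∧ ¬A3) = a + b − a·b on (0.8447, 0.1292) = 0.8647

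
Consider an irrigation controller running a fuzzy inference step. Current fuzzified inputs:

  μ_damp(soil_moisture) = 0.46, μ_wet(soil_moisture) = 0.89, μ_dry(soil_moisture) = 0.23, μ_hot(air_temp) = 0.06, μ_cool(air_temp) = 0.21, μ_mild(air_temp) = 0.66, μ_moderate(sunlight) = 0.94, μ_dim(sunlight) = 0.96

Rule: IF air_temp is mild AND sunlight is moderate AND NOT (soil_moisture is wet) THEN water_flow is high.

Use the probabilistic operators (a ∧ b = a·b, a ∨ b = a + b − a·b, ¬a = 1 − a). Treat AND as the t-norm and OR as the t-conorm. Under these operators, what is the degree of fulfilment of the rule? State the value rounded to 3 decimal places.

0.068

firing strength: mild=0.66, moderate=0.94, ¬wet=1−0.89=0.11; AND[a·b] → w = 0.0682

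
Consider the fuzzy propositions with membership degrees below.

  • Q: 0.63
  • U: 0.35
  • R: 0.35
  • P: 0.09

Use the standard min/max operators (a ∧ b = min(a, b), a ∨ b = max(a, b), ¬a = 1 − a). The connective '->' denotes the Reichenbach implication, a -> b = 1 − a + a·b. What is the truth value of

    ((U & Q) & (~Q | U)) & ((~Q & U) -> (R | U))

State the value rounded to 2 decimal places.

U & Q = min(a, b) on (0.35, 0.63) = 0.35
~Q = 1 − 0.63 = 0.37
~Q | U = max(a, b) on (0.37, 0.35) = 0.37
(U & Q) & (~Q | U) = min(a, b) on (0.35, 0.37) = 0.35
~Q = 1 − 0.63 = 0.37
~Q & U = min(a, b) on (0.37, 0.35) = 0.35
R | U = max(a, b) on (0.35, 0.35) = 0.35
(~Q & U) -> (R | U)  [Reichenbach: 1 − a + a·b] with a=0.35, b=0.35 → 0.77
((U & Q) & (~Q | U)) & ((~Q & U) -> (R | U)) = min(a, b) on (0.35, 0.77) = 0.35

0.35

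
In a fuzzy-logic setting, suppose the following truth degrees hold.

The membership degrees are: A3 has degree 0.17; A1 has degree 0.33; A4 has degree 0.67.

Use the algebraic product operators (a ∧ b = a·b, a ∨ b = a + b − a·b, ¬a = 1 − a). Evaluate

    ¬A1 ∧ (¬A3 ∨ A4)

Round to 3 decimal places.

¬A1 = 1 − 0.3300 = 0.6700
¬A3 = 1 − 0.1700 = 0.8300
¬A3 ∨ A4 = a + b − a·b on (0.8300, 0.6700) = 0.9439
¬A1 ∧ (¬A3 ∨ A4) = a·b on (0.6700, 0.9439) = 0.6324

0.632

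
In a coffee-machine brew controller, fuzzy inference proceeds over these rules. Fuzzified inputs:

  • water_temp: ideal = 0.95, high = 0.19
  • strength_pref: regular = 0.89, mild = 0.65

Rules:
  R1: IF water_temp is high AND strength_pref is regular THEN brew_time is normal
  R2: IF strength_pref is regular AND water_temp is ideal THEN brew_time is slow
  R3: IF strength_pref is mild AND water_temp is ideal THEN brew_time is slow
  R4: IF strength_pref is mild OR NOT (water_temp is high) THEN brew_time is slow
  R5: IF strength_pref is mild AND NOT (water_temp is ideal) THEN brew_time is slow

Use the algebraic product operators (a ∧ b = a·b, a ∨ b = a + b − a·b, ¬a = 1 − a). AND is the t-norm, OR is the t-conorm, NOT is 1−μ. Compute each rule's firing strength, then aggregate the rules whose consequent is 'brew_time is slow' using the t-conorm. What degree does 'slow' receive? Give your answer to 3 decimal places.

R1: high=0.19, regular=0.89; AND[a·b] → w = 0.1691
R2: regular=0.89, ideal=0.95; AND[a·b] → w = 0.8455
R3: mild=0.65, ideal=0.95; AND[a·b] → w = 0.6175
R4: mild=0.65, ¬high=1−0.19=0.81; OR[a + b − a·b] → w = 0.9335
R5: mild=0.65, ¬ideal=1−0.95=0.05; AND[a·b] → w = 0.0325
Rules with consequent 'slow': {R2, R3, R4, R5} → strengths 0.8455, 0.6175, 0.9335, 0.0325
Aggregate via t-conorm [a + b − a·b]: 0.9962

0.996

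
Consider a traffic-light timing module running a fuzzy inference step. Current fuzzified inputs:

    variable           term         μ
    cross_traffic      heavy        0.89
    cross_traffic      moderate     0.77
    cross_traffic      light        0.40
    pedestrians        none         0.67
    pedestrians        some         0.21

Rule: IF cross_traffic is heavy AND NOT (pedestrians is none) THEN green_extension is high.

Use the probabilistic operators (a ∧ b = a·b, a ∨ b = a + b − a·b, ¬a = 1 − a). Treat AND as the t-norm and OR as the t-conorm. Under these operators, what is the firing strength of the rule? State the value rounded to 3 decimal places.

firing strength: heavy=0.89, ¬none=1−0.67=0.33; AND[a·b] → w = 0.2937

0.294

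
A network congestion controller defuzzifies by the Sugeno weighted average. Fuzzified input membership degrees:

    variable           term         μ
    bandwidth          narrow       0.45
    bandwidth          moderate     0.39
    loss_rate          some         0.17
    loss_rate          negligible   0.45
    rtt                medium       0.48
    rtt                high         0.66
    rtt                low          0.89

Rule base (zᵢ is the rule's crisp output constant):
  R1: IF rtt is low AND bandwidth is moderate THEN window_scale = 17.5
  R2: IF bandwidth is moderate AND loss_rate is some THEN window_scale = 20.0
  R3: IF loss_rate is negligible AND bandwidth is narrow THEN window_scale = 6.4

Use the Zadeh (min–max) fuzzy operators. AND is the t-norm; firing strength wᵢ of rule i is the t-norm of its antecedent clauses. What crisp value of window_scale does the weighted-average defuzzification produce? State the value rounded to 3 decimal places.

R1 (z=17.5): low=0.89, moderate=0.39; AND[min(a, b)] → w = 0.39
R2 (z=20.0): moderate=0.39, some=0.17; AND[min(a, b)] → w = 0.17
R3 (z=6.4): negligible=0.45, narrow=0.45; AND[min(a, b)] → w = 0.45
Weighted average = (0.39·17.5 + 0.17·20.0 + 0.45·6.4) / (0.39 + 0.17 + 0.45)
  = 13.1050 / 1.0100 = 12.975

12.975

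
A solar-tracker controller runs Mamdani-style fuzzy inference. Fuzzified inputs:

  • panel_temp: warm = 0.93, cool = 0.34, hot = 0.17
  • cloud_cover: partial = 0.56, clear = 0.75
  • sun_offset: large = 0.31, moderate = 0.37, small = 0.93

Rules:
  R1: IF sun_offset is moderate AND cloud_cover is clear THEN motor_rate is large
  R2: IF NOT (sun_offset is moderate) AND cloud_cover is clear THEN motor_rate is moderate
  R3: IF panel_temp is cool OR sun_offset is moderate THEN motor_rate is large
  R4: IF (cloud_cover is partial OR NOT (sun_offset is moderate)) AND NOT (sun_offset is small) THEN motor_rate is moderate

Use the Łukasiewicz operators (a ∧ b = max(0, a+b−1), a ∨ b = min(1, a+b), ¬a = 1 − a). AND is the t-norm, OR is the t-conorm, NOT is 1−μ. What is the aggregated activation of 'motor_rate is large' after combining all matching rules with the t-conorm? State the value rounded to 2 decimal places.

R1: moderate=0.37, clear=0.75; AND[max(0, a+b−1)] → w = 0.12
R2: ¬moderate=1−0.37=0.63, clear=0.75; AND[max(0, a+b−1)] → w = 0.38
R3: cool=0.34, moderate=0.37; OR[min(1, a+b)] → w = 0.71
R4: (partial=0.56 OR ¬moderate=1−0.37=0.63) = 1.00; AND[max(0, a+b−1)] with ¬small=1−0.93=0.07 → w = 0.07
Rules with consequent 'large': {R1, R3} → strengths 0.12, 0.71
Aggregate via t-conorm [min(1, a+b)]: 0.83

0.83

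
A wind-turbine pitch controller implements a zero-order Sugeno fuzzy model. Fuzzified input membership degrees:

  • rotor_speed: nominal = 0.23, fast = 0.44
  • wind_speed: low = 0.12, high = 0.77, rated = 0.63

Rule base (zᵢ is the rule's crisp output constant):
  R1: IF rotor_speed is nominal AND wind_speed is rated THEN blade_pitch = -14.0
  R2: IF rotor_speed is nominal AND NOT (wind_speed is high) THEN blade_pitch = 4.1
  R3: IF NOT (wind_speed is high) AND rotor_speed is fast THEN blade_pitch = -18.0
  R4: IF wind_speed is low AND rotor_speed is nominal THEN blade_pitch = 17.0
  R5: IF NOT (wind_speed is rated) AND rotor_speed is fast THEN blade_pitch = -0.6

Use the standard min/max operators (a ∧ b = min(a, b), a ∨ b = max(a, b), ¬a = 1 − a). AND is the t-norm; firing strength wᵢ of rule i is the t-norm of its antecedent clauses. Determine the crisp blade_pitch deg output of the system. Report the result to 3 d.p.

R1 (z=-14.0): nominal=0.23, rated=0.63; AND[min(a, b)] → w = 0.23
R2 (z=4.1): nominal=0.23, ¬high=1−0.77=0.23; AND[min(a, b)] → w = 0.23
R3 (z=-18.0): ¬high=1−0.77=0.23, fast=0.44; AND[min(a, b)] → w = 0.23
R4 (z=17.0): low=0.12, nominal=0.23; AND[min(a, b)] → w = 0.12
R5 (z=-0.6): ¬rated=1−0.63=0.37, fast=0.44; AND[min(a, b)] → w = 0.37
Weighted average = (0.23·-14.0 + 0.23·4.1 + 0.23·-18.0 + 0.12·17.0 + 0.37·-0.6) / (0.23 + 0.23 + 0.23 + 0.12 + 0.37)
  = -4.5990 / 1.1800 = -3.897

-3.897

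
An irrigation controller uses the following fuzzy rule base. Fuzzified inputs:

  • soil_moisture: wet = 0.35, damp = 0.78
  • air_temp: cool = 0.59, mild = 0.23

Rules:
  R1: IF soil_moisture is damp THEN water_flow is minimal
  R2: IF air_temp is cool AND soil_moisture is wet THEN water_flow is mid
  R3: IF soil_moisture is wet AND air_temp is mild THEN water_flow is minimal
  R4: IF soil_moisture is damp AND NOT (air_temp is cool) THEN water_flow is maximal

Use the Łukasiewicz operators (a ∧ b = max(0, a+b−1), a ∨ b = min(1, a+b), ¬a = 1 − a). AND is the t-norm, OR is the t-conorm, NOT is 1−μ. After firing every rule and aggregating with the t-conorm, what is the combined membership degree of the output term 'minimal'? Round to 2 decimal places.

0.78

R1: damp=0.78 → w = 0.78
R2: cool=0.59, wet=0.35; AND[max(0, a+b−1)] → w = 0.00
R3: wet=0.35, mild=0.23; AND[max(0, a+b−1)] → w = 0.00
R4: damp=0.78, ¬cool=1−0.59=0.41; AND[max(0, a+b−1)] → w = 0.19
Rules with consequent 'minimal': {R1, R3} → strengths 0.78, 0.00
Aggregate via t-conorm [min(1, a+b)]: 0.78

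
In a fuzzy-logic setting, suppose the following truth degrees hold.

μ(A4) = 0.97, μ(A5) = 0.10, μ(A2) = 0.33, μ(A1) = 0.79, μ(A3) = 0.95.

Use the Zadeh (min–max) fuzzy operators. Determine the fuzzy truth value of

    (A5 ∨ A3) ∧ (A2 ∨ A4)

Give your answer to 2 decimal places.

0.95

A5 ∨ A3 = max(a, b) on (0.10, 0.95) = 0.95
A2 ∨ A4 = max(a, b) on (0.33, 0.97) = 0.97
(A5 ∨ A3) ∧ (A2 ∨ A4) = min(a, b) on (0.95, 0.97) = 0.95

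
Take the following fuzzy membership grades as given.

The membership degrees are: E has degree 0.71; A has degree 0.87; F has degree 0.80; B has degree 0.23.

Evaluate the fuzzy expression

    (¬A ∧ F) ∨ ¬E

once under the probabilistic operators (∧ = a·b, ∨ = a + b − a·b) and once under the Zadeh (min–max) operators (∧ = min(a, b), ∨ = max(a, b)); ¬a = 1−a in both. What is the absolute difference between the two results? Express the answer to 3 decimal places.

Under probabilistic:
  ¬A = 1 − 0.8700 = 0.1300
  ¬A ∧ F = a·b on (0.1300, 0.8000) = 0.1040
  ¬E = 1 − 0.7100 = 0.2900
  (¬A ∧ F) ∨ ¬E = a + b − a·b on (0.1040, 0.2900) = 0.3638
  → value = 0.3638
Under Zadeh (min–max):
  ¬A = 1 − 0.87 = 0.13
  ¬A ∧ F = min(a, b) on (0.13, 0.80) = 0.13
  ¬E = 1 − 0.71 = 0.29
  (¬A ∧ F) ∨ ¬E = max(a, b) on (0.13, 0.29) = 0.29
  → value = 0.2900
|0.3638 − 0.2900| = 0.074

0.074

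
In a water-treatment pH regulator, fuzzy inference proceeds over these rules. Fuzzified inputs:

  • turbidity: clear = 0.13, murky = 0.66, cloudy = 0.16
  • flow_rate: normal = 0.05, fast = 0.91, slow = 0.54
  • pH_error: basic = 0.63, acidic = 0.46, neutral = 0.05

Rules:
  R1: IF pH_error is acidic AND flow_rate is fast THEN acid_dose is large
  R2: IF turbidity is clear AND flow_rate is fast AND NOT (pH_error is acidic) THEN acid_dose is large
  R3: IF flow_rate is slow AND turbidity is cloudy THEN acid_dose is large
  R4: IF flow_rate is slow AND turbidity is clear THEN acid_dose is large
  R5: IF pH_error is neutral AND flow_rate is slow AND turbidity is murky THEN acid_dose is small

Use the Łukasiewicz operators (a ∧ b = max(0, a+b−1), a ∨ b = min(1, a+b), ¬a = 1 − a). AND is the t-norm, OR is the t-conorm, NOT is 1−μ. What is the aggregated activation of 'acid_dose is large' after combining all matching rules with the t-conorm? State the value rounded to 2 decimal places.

R1: acidic=0.46, fast=0.91; AND[max(0, a+b−1)] → w = 0.37
R2: clear=0.13, fast=0.91, ¬acidic=1−0.46=0.54; AND[max(0, a+b−1)] → w = 0.00
R3: slow=0.54, cloudy=0.16; AND[max(0, a+b−1)] → w = 0.00
R4: slow=0.54, clear=0.13; AND[max(0, a+b−1)] → w = 0.00
R5: neutral=0.05, slow=0.54, murky=0.66; AND[max(0, a+b−1)] → w = 0.00
Rules with consequent 'large': {R1, R2, R3, R4} → strengths 0.37, 0.00, 0.00, 0.00
Aggregate via t-conorm [min(1, a+b)]: 0.37

0.37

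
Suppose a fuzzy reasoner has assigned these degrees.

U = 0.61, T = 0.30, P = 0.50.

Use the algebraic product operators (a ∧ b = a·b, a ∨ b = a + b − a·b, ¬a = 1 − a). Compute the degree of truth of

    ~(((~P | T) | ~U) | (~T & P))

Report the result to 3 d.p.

~P = 1 − 0.5000 = 0.5000
~P | T = a + b − a·b on (0.5000, 0.3000) = 0.6500
~U = 1 − 0.6100 = 0.3900
(~P | T) | ~U = a + b − a·b on (0.6500, 0.3900) = 0.7865
~T = 1 − 0.3000 = 0.7000
~T & P = a·b on (0.7000, 0.5000) = 0.3500
((~P | T) | ~U) | (~T & P) = a + b − a·b on (0.7865, 0.3500) = 0.8612
~(((~P | T) | ~U) | (~T & P)) = 1 − 0.8612 = 0.1388

0.139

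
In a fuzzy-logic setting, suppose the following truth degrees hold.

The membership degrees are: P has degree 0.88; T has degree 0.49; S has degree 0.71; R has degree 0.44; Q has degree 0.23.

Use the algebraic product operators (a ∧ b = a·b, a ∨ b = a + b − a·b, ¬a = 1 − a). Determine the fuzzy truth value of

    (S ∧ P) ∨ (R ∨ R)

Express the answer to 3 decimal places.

0.882

S ∧ P = a·b on (0.7100, 0.8800) = 0.6248
R ∨ R = a + b − a·b on (0.4400, 0.4400) = 0.6864
(S ∧ P) ∨ (R ∨ R) = a + b − a·b on (0.6248, 0.6864) = 0.8823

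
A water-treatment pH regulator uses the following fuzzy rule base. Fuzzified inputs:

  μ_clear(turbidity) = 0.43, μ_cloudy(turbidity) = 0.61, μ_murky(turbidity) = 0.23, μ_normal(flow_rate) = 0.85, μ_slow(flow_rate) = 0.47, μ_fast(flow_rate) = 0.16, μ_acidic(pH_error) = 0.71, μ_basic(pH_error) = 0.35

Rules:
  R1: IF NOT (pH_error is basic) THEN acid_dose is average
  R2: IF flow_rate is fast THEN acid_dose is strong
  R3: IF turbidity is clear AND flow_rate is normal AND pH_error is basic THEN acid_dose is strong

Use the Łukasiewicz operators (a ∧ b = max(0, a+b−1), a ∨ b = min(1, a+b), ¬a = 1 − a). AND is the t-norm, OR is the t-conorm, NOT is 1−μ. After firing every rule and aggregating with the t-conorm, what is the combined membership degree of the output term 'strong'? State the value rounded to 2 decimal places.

R1: ¬basic=1−0.35=0.65 → w = 0.65
R2: fast=0.16 → w = 0.16
R3: clear=0.43, normal=0.85, basic=0.35; AND[max(0, a+b−1)] → w = 0.00
Rules with consequent 'strong': {R2, R3} → strengths 0.16, 0.00
Aggregate via t-conorm [min(1, a+b)]: 0.16

0.16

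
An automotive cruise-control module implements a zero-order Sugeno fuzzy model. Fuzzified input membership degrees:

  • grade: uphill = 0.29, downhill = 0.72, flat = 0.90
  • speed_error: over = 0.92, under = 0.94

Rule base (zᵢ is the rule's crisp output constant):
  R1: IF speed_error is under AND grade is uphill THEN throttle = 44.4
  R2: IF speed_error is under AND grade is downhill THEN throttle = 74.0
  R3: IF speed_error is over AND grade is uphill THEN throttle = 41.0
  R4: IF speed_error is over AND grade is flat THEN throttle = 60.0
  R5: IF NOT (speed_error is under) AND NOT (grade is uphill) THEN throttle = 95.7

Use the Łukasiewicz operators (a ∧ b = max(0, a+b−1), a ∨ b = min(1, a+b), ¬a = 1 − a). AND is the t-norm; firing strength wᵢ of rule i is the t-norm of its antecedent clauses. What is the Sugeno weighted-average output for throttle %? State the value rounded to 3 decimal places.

60.866

R1 (z=44.4): under=0.94, uphill=0.29; AND[max(0, a+b−1)] → w = 0.23
R2 (z=74.0): under=0.94, downhill=0.72; AND[max(0, a+b−1)] → w = 0.66
R3 (z=41.0): over=0.92, uphill=0.29; AND[max(0, a+b−1)] → w = 0.21
R4 (z=60.0): over=0.92, flat=0.90; AND[max(0, a+b−1)] → w = 0.82
R5 (z=95.7): ¬under=1−0.94=0.06, ¬uphill=1−0.29=0.71; AND[max(0, a+b−1)] → w = 0.00
Weighted average = (0.23·44.4 + 0.66·74.0 + 0.21·41.0 + 0.82·60.0 + 0.00·95.7) / (0.23 + 0.66 + 0.21 + 0.82 + 0.00)
  = 116.8620 / 1.9200 = 60.866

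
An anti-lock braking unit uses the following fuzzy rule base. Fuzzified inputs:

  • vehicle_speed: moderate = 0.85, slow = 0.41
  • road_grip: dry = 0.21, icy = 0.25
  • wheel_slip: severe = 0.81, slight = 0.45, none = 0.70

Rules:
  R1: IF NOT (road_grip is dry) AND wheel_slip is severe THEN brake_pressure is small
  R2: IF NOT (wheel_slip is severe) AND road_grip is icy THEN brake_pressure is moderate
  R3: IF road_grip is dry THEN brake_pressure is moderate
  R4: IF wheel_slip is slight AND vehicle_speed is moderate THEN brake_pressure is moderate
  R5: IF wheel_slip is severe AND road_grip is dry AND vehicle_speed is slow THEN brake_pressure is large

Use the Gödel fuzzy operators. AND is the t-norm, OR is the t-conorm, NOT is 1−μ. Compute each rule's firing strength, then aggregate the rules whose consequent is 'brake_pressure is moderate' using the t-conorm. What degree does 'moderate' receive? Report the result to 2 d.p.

R1: ¬dry=1−0.21=0.79, severe=0.81; AND[min(a, b)] → w = 0.79
R2: ¬severe=1−0.81=0.19, icy=0.25; AND[min(a, b)] → w = 0.19
R3: dry=0.21 → w = 0.21
R4: slight=0.45, moderate=0.85; AND[min(a, b)] → w = 0.45
R5: severe=0.81, dry=0.21, slow=0.41; AND[min(a, b)] → w = 0.21
Rules with consequent 'moderate': {R2, R3, R4} → strengths 0.19, 0.21, 0.45
Aggregate via t-conorm [max(a, b)]: 0.45

0.45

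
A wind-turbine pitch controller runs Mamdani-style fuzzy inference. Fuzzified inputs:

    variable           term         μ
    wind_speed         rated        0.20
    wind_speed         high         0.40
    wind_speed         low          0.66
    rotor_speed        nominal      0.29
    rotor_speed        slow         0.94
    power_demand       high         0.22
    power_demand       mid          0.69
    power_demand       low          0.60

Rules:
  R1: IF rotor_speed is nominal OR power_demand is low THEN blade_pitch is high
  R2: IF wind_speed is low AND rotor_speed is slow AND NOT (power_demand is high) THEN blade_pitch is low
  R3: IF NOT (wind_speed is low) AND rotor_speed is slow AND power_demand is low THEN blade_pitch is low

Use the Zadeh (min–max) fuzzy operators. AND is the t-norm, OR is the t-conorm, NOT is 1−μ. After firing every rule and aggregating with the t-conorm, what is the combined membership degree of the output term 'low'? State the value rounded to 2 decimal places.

R1: nominal=0.29, low=0.60; OR[max(a, b)] → w = 0.60
R2: low=0.66, slow=0.94, ¬high=1−0.22=0.78; AND[min(a, b)] → w = 0.66
R3: ¬low=1−0.66=0.34, slow=0.94, low=0.60; AND[min(a, b)] → w = 0.34
Rules with consequent 'low': {R2, R3} → strengths 0.66, 0.34
Aggregate via t-conorm [max(a, b)]: 0.66

0.66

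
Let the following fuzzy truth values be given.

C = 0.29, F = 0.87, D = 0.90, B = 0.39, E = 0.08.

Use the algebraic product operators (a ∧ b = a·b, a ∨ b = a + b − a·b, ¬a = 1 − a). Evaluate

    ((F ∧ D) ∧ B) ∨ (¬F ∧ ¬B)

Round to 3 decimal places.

0.360

F ∧ D = a·b on (0.8700, 0.9000) = 0.7830
(F ∧ D) ∧ B = a·b on (0.7830, 0.3900) = 0.3054
¬F = 1 − 0.8700 = 0.1300
¬B = 1 − 0.3900 = 0.6100
¬F ∧ ¬B = a·b on (0.1300, 0.6100) = 0.0793
((F ∧ D) ∧ B) ∨ (¬F ∧ ¬B) = a + b − a·b on (0.3054, 0.0793) = 0.3605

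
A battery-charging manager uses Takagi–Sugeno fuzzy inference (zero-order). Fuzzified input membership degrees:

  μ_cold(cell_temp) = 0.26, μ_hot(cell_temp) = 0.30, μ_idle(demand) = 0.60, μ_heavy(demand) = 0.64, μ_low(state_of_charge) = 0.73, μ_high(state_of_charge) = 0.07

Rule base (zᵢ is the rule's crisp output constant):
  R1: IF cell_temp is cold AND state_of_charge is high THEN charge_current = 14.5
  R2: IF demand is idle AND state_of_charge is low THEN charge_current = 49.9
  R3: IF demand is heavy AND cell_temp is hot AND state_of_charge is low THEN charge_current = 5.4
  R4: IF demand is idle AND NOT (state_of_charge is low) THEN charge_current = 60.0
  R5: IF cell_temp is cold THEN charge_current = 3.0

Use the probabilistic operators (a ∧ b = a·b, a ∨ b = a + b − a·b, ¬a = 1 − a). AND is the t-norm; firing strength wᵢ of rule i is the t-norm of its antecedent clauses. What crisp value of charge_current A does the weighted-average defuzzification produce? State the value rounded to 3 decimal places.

32.775

R1 (z=14.5): cold=0.26, high=0.07; AND[a·b] → w = 0.0182
R2 (z=49.9): idle=0.60, low=0.73; AND[a·b] → w = 0.4380
R3 (z=5.4): heavy=0.64, hot=0.30, low=0.73; AND[a·b] → w = 0.1402
R4 (z=60.0): idle=0.60, ¬low=1−0.73=0.27; AND[a·b] → w = 0.1620
R5 (z=3.0): cold=0.26 → w = 0.2600
Weighted average = (0.0182·14.5 + 0.4380·49.9 + 0.1402·5.4 + 0.1620·60.0 + 0.2600·3.0) / (0.0182 + 0.4380 + 0.1402 + 0.1620 + 0.2600)
  = 33.3770 / 1.0184 = 32.775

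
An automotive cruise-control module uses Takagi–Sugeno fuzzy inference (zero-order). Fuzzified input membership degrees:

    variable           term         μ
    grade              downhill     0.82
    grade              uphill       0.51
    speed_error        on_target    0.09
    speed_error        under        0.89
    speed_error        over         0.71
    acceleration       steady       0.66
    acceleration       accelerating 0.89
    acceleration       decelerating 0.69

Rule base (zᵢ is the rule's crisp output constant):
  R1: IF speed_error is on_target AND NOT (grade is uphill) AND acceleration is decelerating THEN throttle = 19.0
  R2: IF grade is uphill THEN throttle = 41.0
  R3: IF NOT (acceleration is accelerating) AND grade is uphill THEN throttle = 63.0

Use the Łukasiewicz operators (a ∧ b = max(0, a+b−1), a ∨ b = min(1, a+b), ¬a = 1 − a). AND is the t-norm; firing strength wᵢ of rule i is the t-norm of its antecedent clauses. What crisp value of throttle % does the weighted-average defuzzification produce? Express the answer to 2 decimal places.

41.00

R1 (z=19.0): on_target=0.09, ¬uphill=1−0.51=0.49, decelerating=0.69; AND[max(0, a+b−1)] → w = 0.00
R2 (z=41.0): uphill=0.51 → w = 0.51
R3 (z=63.0): ¬accelerating=1−0.89=0.11, uphill=0.51; AND[max(0, a+b−1)] → w = 0.00
Weighted average = (0.00·19.0 + 0.51·41.0 + 0.00·63.0) / (0.00 + 0.51 + 0.00)
  = 20.9100 / 0.5100 = 41.00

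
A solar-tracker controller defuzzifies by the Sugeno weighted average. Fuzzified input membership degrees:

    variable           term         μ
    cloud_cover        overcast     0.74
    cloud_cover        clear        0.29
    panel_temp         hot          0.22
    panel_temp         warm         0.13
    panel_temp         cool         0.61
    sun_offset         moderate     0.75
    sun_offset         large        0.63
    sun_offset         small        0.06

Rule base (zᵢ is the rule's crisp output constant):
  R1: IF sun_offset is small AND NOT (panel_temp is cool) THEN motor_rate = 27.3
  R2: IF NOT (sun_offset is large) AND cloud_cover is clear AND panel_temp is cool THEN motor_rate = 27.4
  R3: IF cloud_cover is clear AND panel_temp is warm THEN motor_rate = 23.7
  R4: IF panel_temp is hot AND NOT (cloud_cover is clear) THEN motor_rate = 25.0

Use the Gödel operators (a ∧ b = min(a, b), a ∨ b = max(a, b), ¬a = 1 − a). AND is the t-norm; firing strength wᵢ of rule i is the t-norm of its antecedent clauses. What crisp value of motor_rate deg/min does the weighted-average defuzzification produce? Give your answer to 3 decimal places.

R1 (z=27.3): small=0.06, ¬cool=1−0.61=0.39; AND[min(a, b)] → w = 0.06
R2 (z=27.4): ¬large=1−0.63=0.37, clear=0.29, cool=0.61; AND[min(a, b)] → w = 0.29
R3 (z=23.7): clear=0.29, warm=0.13; AND[min(a, b)] → w = 0.13
R4 (z=25.0): hot=0.22, ¬clear=1−0.29=0.71; AND[min(a, b)] → w = 0.22
Weighted average = (0.06·27.3 + 0.29·27.4 + 0.13·23.7 + 0.22·25.0) / (0.06 + 0.29 + 0.13 + 0.22)
  = 18.1650 / 0.7000 = 25.950

25.950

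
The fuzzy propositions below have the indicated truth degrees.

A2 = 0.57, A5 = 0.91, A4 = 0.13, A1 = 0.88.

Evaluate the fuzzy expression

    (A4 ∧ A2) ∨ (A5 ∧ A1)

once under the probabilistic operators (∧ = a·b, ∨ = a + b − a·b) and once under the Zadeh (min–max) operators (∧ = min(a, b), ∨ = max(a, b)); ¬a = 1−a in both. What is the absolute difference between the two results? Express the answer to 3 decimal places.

Under probabilistic:
  A4 ∧ A2 = a·b on (0.1300, 0.5700) = 0.0741
  A5 ∧ A1 = a·b on (0.9100, 0.8800) = 0.8008
  (A4 ∧ A2) ∨ (A5 ∧ A1) = a + b − a·b on (0.0741, 0.8008) = 0.8156
  → value = 0.8156
Under Zadeh (min–max):
  A4 ∧ A2 = min(a, b) on (0.13, 0.57) = 0.13
  A5 ∧ A1 = min(a, b) on (0.91, 0.88) = 0.88
  (A4 ∧ A2) ∨ (A5 ∧ A1) = max(a, b) on (0.13, 0.88) = 0.88
  → value = 0.8800
|0.8156 − 0.8800| = 0.064

0.064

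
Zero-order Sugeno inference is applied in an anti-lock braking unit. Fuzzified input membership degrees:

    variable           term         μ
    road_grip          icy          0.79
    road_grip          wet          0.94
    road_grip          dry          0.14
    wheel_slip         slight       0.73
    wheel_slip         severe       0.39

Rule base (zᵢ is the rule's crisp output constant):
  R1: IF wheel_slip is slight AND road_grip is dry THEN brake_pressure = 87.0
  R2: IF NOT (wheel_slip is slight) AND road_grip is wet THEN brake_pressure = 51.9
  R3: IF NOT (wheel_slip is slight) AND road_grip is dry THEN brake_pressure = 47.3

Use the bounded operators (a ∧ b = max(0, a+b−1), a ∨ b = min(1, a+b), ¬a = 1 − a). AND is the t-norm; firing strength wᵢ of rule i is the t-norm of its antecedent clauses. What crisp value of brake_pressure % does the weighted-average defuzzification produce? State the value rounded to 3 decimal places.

51.900

R1 (z=87.0): slight=0.73, dry=0.14; AND[max(0, a+b−1)] → w = 0.00
R2 (z=51.9): ¬slight=1−0.73=0.27, wet=0.94; AND[max(0, a+b−1)] → w = 0.21
R3 (z=47.3): ¬slight=1−0.73=0.27, dry=0.14; AND[max(0, a+b−1)] → w = 0.00
Weighted average = (0.00·87.0 + 0.21·51.9 + 0.00·47.3) / (0.00 + 0.21 + 0.00)
  = 10.8990 / 0.2100 = 51.900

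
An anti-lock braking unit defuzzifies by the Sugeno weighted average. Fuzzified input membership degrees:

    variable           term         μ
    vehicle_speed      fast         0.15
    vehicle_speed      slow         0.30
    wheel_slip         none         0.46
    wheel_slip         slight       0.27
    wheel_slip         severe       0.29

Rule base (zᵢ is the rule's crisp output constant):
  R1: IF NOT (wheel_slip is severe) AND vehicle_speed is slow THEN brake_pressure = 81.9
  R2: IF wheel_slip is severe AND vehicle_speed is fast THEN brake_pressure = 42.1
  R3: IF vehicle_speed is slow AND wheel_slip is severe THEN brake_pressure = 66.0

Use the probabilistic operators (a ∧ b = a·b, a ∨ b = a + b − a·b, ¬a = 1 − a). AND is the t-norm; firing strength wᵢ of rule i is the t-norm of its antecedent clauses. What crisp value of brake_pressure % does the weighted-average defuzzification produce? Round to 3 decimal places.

R1 (z=81.9): ¬severe=1−0.29=0.71, slow=0.30; AND[a·b] → w = 0.2130
R2 (z=42.1): severe=0.29, fast=0.15; AND[a·b] → w = 0.0435
R3 (z=66.0): slow=0.30, severe=0.29; AND[a·b] → w = 0.0870
Weighted average = (0.2130·81.9 + 0.0435·42.1 + 0.0870·66.0) / (0.2130 + 0.0435 + 0.0870)
  = 25.0181 / 0.3435 = 72.833

72.833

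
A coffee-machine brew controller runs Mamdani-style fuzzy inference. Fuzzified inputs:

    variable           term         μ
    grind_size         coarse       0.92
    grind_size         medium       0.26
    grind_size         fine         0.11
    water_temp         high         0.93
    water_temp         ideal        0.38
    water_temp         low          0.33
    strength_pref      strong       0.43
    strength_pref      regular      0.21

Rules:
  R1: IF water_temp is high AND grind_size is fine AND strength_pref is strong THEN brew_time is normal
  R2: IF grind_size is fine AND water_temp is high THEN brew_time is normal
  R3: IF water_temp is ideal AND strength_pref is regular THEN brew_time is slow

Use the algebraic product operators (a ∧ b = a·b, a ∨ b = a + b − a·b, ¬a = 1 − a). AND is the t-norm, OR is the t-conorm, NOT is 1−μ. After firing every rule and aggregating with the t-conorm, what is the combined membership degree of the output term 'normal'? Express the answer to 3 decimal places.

R1: high=0.93, fine=0.11, strong=0.43; AND[a·b] → w = 0.0440
R2: fine=0.11, high=0.93; AND[a·b] → w = 0.1023
R3: ideal=0.38, regular=0.21; AND[a·b] → w = 0.0798
Rules with consequent 'normal': {R1, R2} → strengths 0.0440, 0.1023
Aggregate via t-conorm [a + b − a·b]: 0.1418

0.142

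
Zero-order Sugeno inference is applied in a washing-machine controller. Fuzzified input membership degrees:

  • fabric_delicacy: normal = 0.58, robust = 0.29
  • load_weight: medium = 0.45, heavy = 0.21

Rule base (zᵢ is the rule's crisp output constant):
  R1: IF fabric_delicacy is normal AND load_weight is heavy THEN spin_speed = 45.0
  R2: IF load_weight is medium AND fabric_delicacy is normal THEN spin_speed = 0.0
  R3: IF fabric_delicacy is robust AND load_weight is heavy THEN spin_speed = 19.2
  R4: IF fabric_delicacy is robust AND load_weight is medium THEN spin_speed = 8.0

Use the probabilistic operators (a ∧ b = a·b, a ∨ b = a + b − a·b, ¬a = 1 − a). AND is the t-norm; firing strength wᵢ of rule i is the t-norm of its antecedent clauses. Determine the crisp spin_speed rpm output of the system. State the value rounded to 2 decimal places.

13.40

R1 (z=45.0): normal=0.58, heavy=0.21; AND[a·b] → w = 0.1218
R2 (z=0.0): medium=0.45, normal=0.58; AND[a·b] → w = 0.2610
R3 (z=19.2): robust=0.29, heavy=0.21; AND[a·b] → w = 0.0609
R4 (z=8.0): robust=0.29, medium=0.45; AND[a·b] → w = 0.1305
Weighted average = (0.1218·45.0 + 0.2610·0.0 + 0.0609·19.2 + 0.1305·8.0) / (0.1218 + 0.2610 + 0.0609 + 0.1305)
  = 7.6943 / 0.5742 = 13.40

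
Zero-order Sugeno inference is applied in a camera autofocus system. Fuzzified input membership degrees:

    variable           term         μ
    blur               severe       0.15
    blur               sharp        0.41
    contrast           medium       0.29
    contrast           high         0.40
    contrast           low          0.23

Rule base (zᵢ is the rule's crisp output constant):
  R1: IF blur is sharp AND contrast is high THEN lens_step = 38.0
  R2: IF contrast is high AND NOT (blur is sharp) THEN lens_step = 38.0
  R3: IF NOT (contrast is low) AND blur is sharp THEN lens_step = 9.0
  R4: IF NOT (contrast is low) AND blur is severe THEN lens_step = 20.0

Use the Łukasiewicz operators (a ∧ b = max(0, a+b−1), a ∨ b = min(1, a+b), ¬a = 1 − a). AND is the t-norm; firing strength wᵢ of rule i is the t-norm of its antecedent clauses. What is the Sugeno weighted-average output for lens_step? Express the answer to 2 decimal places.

9.00

R1 (z=38.0): sharp=0.41, high=0.40; AND[max(0, a+b−1)] → w = 0.00
R2 (z=38.0): high=0.40, ¬sharp=1−0.41=0.59; AND[max(0, a+b−1)] → w = 0.00
R3 (z=9.0): ¬low=1−0.23=0.77, sharp=0.41; AND[max(0, a+b−1)] → w = 0.18
R4 (z=20.0): ¬low=1−0.23=0.77, severe=0.15; AND[max(0, a+b−1)] → w = 0.00
Weighted average = (0.00·38.0 + 0.00·38.0 + 0.18·9.0 + 0.00·20.0) / (0.00 + 0.00 + 0.18 + 0.00)
  = 1.6200 / 0.1800 = 9.00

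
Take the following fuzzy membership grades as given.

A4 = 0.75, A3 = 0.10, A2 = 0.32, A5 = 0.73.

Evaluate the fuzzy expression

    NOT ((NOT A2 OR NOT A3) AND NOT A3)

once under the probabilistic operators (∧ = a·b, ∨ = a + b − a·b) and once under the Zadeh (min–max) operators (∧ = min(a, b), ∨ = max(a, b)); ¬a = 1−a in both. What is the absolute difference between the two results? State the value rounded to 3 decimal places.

Under probabilistic:
  NOT A2 = 1 − 0.3200 = 0.6800
  NOT A3 = 1 − 0.1000 = 0.9000
  NOT A2 OR NOT A3 = a + b − a·b on (0.6800, 0.9000) = 0.9680
  NOT A3 = 1 − 0.1000 = 0.9000
  (NOT A2 OR NOT A3) AND NOT A3 = a·b on (0.9680, 0.9000) = 0.8712
  NOT ((NOT A2 OR NOT A3) AND NOT A3) = 1 − 0.8712 = 0.1288
  → value = 0.1288
Under Zadeh (min–max):
  NOT A2 = 1 − 0.32 = 0.68
  NOT A3 = 1 − 0.10 = 0.90
  NOT A2 OR NOT A3 = max(a, b) on (0.68, 0.90) = 0.90
  NOT A3 = 1 − 0.10 = 0.90
  (NOT A2 OR NOT A3) AND NOT A3 = min(a, b) on (0.90, 0.90) = 0.90
  NOT ((NOT A2 OR NOT A3) AND NOT A3) = 1 − 0.90 = 0.10
  → value = 0.1000
|0.1288 − 0.1000| = 0.029

0.029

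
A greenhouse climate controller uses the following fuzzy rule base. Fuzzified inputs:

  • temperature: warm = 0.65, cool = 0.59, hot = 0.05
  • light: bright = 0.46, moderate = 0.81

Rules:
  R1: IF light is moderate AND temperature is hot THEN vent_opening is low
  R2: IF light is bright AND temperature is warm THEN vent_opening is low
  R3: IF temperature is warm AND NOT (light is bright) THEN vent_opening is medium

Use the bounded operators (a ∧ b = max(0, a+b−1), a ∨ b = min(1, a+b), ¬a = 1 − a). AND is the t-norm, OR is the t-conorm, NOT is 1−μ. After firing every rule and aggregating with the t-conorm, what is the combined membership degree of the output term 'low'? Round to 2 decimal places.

R1: moderate=0.81, hot=0.05; AND[max(0, a+b−1)] → w = 0.00
R2: bright=0.46, warm=0.65; AND[max(0, a+b−1)] → w = 0.11
R3: warm=0.65, ¬bright=1−0.46=0.54; AND[max(0, a+b−1)] → w = 0.19
Rules with consequent 'low': {R1, R2} → strengths 0.00, 0.11
Aggregate via t-conorm [min(1, a+b)]: 0.11

0.11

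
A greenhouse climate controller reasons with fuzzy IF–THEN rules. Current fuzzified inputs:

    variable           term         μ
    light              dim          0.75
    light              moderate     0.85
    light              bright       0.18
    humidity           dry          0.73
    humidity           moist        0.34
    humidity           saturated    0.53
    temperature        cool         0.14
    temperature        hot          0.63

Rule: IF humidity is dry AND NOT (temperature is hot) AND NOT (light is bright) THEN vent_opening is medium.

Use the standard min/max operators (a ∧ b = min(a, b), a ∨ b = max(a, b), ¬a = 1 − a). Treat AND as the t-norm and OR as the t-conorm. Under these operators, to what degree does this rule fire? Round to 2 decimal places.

firing strength: dry=0.73, ¬hot=1−0.63=0.37, ¬bright=1−0.18=0.82; AND[min(a, b)] → w = 0.37

0.37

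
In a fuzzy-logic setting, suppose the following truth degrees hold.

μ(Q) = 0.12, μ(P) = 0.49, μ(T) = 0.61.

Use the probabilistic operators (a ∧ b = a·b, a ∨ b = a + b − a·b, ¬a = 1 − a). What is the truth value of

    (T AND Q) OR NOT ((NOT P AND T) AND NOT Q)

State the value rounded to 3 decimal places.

0.746

T AND Q = a·b on (0.6100, 0.1200) = 0.0732
NOT P = 1 − 0.4900 = 0.5100
NOT P AND T = a·b on (0.5100, 0.6100) = 0.3111
NOT Q = 1 − 0.1200 = 0.8800
(NOT P AND T) AND NOT Q = a·b on (0.3111, 0.8800) = 0.2738
NOT ((NOT P AND T) AND NOT Q) = 1 − 0.2738 = 0.7262
(T AND Q) OR NOT ((NOT P AND T) AND NOT Q) = a + b − a·b on (0.0732, 0.7262) = 0.7463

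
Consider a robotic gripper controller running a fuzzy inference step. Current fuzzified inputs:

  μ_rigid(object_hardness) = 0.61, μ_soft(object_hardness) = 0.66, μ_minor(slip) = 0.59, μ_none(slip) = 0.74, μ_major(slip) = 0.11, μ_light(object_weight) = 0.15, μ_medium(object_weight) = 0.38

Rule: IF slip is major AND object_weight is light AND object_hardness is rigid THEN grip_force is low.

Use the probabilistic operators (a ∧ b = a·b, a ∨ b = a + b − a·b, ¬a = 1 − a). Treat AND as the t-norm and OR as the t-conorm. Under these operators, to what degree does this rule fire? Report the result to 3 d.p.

0.010

firing strength: major=0.11, light=0.15, rigid=0.61; AND[a·b] → w = 0.0101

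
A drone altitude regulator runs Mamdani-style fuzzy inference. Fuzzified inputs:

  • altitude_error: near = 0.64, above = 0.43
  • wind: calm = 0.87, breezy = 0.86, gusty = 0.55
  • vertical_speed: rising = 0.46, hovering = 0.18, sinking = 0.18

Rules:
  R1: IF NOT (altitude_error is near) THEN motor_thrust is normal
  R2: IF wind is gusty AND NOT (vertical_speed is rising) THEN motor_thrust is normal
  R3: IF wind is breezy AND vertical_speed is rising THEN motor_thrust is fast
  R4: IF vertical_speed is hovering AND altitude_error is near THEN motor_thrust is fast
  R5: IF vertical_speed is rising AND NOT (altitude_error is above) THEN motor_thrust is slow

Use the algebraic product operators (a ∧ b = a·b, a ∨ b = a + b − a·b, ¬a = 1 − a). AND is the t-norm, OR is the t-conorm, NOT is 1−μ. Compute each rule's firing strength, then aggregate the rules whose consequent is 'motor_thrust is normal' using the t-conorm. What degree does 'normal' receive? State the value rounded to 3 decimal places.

0.550

R1: ¬near=1−0.64=0.36 → w = 0.3600
R2: gusty=0.55, ¬rising=1−0.46=0.54; AND[a·b] → w = 0.2970
R3: breezy=0.86, rising=0.46; AND[a·b] → w = 0.3956
R4: hovering=0.18, near=0.64; AND[a·b] → w = 0.1152
R5: rising=0.46, ¬above=1−0.43=0.57; AND[a·b] → w = 0.2622
Rules with consequent 'normal': {R1, R2} → strengths 0.3600, 0.2970
Aggregate via t-conorm [a + b − a·b]: 0.5501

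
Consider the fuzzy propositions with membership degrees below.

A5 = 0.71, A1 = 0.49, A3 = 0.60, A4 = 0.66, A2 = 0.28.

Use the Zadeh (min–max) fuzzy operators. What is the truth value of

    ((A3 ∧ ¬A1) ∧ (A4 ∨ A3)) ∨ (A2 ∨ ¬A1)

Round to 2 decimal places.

0.51

¬A1 = 1 − 0.49 = 0.51
A3 ∧ ¬A1 = min(a, b) on (0.60, 0.51) = 0.51
A4 ∨ A3 = max(a, b) on (0.66, 0.60) = 0.66
(A3 ∧ ¬A1) ∧ (A4 ∨ A3) = min(a, b) on (0.51, 0.66) = 0.51
¬A1 = 1 − 0.49 = 0.51
A2 ∨ ¬A1 = max(a, b) on (0.28, 0.51) = 0.51
((A3 ∧ ¬A1) ∧ (A4 ∨ A3)) ∨ (A2 ∨ ¬A1) = max(a, b) on (0.51, 0.51) = 0.51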